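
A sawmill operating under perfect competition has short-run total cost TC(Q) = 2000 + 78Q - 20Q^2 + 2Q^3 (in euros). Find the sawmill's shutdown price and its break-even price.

Shutdown price = €28; break-even price = €278

Shutdown price = min AVC. AVC = 78 - 20Q + 2Q^2, with vertex at Q = 5 and minimum €28.
ATC = 2000/Q + 78 - 20Q + 2Q^2. Setting dATC/dQ = −2000/Q^2 − 20 + 4Q = 0 gives Q = 10 (since 4·10^3 − 20·10^2 = 2000).
min ATC = 2000/10 + 78 − 20·10 + 2·10^2 = €278. That is the break-even price.
Between these two prices the firm operates at a loss; above €278 it earns a profit.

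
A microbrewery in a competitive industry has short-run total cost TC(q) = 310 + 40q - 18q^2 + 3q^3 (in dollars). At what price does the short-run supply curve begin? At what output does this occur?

$13 per unit, at q = 3

The firm shuts down when price falls below the minimum of average variable cost. AVC = VC/q = 40 - 18q + 3q^2.
At the minimum of AVC, MC = AVC. MC = 40 - 36q + 9q^2; setting MC = AVC gives 6q^2 - 18q = 0, so q = 3. min AVC = 13.
The firm shuts down for any P below $13.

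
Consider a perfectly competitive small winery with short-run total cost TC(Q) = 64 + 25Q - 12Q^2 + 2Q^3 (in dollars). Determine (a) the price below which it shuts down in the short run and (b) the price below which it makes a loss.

Shutdown price = min AVC. AVC = 25 - 12Q + 2Q^2, with vertex at Q = 3 and minimum $7.
ATC = 64/Q + 25 - 12Q + 2Q^2. Setting dATC/dQ = −64/Q^2 − 12 + 4Q = 0 gives Q = 4 (since 4·4^3 − 12·4^2 = 64).
min ATC = 64/4 + 25 − 12·4 + 2·4^2 = $25. That is the break-even price.
Between these two prices the firm operates at a loss; above $25 it earns a profit.

Shutdown price = $7; break-even price = $25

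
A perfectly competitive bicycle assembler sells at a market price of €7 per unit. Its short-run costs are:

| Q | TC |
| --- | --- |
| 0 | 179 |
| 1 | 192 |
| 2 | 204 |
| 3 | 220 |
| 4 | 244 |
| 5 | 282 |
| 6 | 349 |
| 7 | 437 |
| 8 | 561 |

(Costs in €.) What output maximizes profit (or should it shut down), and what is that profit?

Q = 0 (shut down); profit = -€179

Compute π = P·Q − TC at each output: Q=0: -179; Q=1: -185; Q=2: -190; Q=3: -199; Q=4: -216; Q=5: -247; Q=6: -307; Q=7: -388; Q=8: -505.
Profit is highest at Q = 0. Equivalently, the lowest AVC in the table is 25/2 ≈ €12.50 at Q = 2, and P = €7 falls below it — price never covers variable cost, so the firm shuts down and loses only its fixed cost.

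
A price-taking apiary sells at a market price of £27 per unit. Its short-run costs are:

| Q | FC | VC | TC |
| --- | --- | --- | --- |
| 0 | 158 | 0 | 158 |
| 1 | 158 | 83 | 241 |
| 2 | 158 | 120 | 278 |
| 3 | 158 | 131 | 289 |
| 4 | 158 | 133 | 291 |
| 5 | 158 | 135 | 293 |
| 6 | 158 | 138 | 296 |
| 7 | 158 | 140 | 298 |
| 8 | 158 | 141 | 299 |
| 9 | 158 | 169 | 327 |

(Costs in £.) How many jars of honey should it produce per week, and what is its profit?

Q = 8; profit = -£83

Profit at each row (π = 27Q − TC): Q=0: -158; Q=1: -214; Q=2: -224; Q=3: -208; Q=4: -183; Q=5: -158; Q=6: -134; Q=7: -109; Q=8: -83; Q=9: -84.
Profit is maximized at Q = 8. AVC there is 141/8 = £17.62 ≤ P, so producing beats shutting down (which would give -£158).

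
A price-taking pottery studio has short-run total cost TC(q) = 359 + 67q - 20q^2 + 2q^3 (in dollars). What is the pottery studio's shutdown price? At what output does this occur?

$17 per unit, at q = 5

The firm shuts down when price falls below the minimum of average variable cost. AVC = VC/q = 67 - 20q + 2q^2.
At the minimum of AVC, MC = AVC. MC = 67 - 40q + 6q^2; setting MC = AVC gives 4q^2 - 20q = 0, so q = 5. min AVC = 17.
So the shutdown price is $17.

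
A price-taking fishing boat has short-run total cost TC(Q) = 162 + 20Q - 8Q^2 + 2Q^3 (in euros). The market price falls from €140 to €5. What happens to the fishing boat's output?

AVC = 20 - 8Q + 2Q^2, minimized at Q = 2 where min AVC = €12. MC = 20 - 16Q + 6Q^2.
At P = €140 ≥ min AVC, set P = MC on the rising branch: Q = 6.
At P = €5 < min AVC = €12, price no longer covers variable cost at any output, so the firm shuts down: Q = 0.

Output falls from 6 to 0 (the firm shuts down)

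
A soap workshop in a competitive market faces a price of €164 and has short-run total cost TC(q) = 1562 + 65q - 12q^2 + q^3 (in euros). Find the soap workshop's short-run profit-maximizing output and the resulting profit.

Profit = -€352 at q = 11

AVC = 65 - 12q + q^2 has its minimum €29 at q = 6; price €164 clears that bar, so the firm operates.
MC = 65 - 24q + 3q^2. Setting P = MC and taking the root on the rising branch gives q* = 11.
TR = 164·11 = 1804. TC = 1562 + 594 = 2156. Profit = 1804 − 2156 = -€352.
Shutting down would mean losing the fixed cost of €1562, so operating at a loss of €352 is better by €1210.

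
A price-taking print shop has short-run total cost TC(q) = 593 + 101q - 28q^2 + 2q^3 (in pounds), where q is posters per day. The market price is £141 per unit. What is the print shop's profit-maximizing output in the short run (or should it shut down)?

Strip out fixed cost: VC = 101q - 28q^2 + 2q^3. Then AVC = 101 - 28q + 2q^2 and MC = 101 - 56q + 6q^2.
AVC hits its minimum where MC = AVC, at q = 7, giving min AVC = 101 - 28·7 + 2·7^2 = £3.
Because £141 ≥ £3, revenue can cover variable cost; the firm operates.
Solving P = MC: -40 - 56q + 6q^2 = 0 ⇒ q = -2/3 or 10. On the upward-sloping branch, q* = 10.
Check: AVC at q = 10 is £21 ≤ P, so revenue covers variable cost.
Profit = P·q − TC = 141·10 − 803 = £607.

Produce at q = 10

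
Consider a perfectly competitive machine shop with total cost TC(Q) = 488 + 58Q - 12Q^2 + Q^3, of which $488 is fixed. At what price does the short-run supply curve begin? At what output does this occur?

The firm shuts down when price falls below the minimum of average variable cost. AVC = VC/Q = 58 - 12Q + Q^2.
At the minimum of AVC, MC = AVC. MC = 58 - 24Q + 3Q^2; setting MC = AVC gives 2Q^2 - 12Q = 0, so Q = 6. min AVC = 22.
For P < $22 the firm produces nothing.

$22 per unit, at Q = 6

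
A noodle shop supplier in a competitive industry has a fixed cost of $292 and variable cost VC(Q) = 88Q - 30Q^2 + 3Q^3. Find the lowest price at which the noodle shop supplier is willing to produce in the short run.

The firm shuts down when price falls below the minimum of average variable cost. AVC = VC/Q = 88 - 30Q + 3Q^2.
dAVC/dQ = -30 + 6Q = 0 gives Q = 5. min AVC = 88 - 30·5 + 3·5^2 = 13.
The firm shuts down for any P below $13.

$13 per unit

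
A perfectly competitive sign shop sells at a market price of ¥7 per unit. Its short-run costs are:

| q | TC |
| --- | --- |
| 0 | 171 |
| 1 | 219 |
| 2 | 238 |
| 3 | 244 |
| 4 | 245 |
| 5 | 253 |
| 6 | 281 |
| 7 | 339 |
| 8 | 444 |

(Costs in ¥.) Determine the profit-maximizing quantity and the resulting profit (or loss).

q = 0 (shut down); profit = -¥171

Compute π = P·q − TC at each output: q=0: -171; q=1: -212; q=2: -224; q=3: -223; q=4: -217; q=5: -218; q=6: -239; q=7: -290; q=8: -388.
Profit is highest at q = 0. Equivalently, the lowest AVC in the table is 82/5 ≈ ¥16.40 at q = 5, and P = ¥7 falls below it — price never covers variable cost, so the firm shuts down and loses only its fixed cost.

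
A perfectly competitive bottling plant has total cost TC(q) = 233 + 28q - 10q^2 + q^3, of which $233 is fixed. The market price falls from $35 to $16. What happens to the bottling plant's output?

Output falls from 7 to 6

AVC = 28 - 10q + q^2, minimized at q = 5 where min AVC = $3. MC = 28 - 20q + 3q^2.
With P = $35 above the shutdown price, P = MC gives q = 7.
At P = $16 ≥ min AVC, set P = MC: q = 6. The firm stays open but cuts output.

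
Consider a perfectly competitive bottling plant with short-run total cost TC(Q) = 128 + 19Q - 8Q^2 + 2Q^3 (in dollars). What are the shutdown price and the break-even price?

AVC = 19 - 8Q + 2Q^2; minimized at Q = 2, giving min AVC = $11. That is the shutdown price.
ATC = 128/Q + 19 - 8Q + 2Q^2. Setting dATC/dQ = −128/Q^2 − 8 + 4Q = 0 gives Q = 4 (since 4·4^3 − 8·4^2 = 128).
min ATC = 128/4 + 19 − 8·4 + 2·4^2 = $51. That is the break-even price.
For $11 ≤ P < $51 the firm produces at a loss; below $11 it shuts down.

Shutdown price = $11; break-even price = $51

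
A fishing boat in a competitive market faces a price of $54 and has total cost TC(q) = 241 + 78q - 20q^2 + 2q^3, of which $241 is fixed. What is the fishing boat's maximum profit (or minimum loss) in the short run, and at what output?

AVC = 78 - 20q + 2q^2 has its minimum $28 at q = 5; price $54 clears that bar, so the firm operates.
With MC = 78 - 40q + 6q^2, P = MC on the upward-sloping part at q* = 6.
TR = 54·6 = 324. TC = 241 + 180 = 421. Profit = 324 − 421 = -$97.
Shutting down would mean losing the fixed cost of $241, so operating at a loss of $97 is better by $144.

Profit = -$97 at q = 6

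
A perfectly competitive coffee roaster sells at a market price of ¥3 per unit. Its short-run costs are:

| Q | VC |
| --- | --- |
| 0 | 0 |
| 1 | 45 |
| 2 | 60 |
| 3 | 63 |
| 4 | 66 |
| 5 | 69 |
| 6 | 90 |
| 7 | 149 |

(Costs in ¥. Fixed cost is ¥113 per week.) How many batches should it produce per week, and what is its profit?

Profit at each row (π = 3Q − TC): Q=0: -113; Q=1: -155; Q=2: -167; Q=3: -167; Q=4: -167; Q=5: -167; Q=6: -185; Q=7: -241.
Profit is highest at Q = 0. Equivalently, the lowest AVC in the table is 69/5 ≈ ¥13.80 at Q = 5, and P = ¥3 falls below it — price never covers variable cost, so the firm shuts down and loses only its fixed cost.

Q = 0 (shut down); profit = -¥113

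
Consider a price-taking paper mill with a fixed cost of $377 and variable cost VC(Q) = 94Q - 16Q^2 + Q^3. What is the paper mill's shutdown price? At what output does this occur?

The firm shuts down when price falls below the minimum of average variable cost. AVC = VC/Q = 94 - 16Q + Q^2.
dAVC/dQ = -16 + 2Q = 0 gives Q = 8. min AVC = 94 - 16·8 + 8^2 = 30.
So the shutdown price is $30.

$30 per unit, at Q = 8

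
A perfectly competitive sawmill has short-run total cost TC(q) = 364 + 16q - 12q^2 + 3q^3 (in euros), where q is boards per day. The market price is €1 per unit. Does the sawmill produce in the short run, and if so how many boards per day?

Shut down

Variable cost is VC = 16q - 12q^2 + 3q^3, so AVC = VC/q = 16 - 12q + 3q^2 and MC = dTC/dq = 16 - 24q + 9q^2.
AVC is minimized where dAVC/dq = -12 + 6q = 0, at q = 2; min AVC = 16 - 12·2 + 3·2^2 = €4.
P = €1 lies below min AVC = €4; no output level covers variable cost.
Best response: produce nothing and absorb the €364 fixed cost.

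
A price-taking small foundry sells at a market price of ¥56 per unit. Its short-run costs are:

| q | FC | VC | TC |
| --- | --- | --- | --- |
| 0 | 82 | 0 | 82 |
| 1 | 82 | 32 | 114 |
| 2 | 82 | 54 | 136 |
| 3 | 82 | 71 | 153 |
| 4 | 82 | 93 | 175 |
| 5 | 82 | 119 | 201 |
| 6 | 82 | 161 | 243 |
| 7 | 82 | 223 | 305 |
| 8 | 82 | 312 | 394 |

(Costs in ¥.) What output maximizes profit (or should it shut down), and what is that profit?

q = 6; profit = ¥93

Profit at each row (π = 56q − TC): q=0: -82; q=1: -58; q=2: -24; q=3: 15; q=4: 49; q=5: 79; q=6: 93; q=7: 87; q=8: 54.
Profit is maximized at q = 6. AVC there is 161/6 = ¥26.83 ≤ P, so producing beats shutting down (which would give -¥82).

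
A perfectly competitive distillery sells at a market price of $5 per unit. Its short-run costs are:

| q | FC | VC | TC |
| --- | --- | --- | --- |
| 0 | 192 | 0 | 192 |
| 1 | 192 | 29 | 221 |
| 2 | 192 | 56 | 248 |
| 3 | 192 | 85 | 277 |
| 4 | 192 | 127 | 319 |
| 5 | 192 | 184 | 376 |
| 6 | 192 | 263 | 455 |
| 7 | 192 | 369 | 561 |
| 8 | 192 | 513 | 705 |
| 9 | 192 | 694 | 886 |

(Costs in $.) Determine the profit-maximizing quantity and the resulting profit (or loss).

q = 0 (shut down); profit = -$192

Compute π = P·q − TC at each output: q=0: -192; q=1: -216; q=2: -238; q=3: -262; q=4: -299; q=5: -351; q=6: -425; q=7: -526; q=8: -665; q=9: -841.
Profit is highest at q = 0. Equivalently, the lowest AVC in the table is 56/2 ≈ $28 at q = 2, and P = $5 falls below it — price never covers variable cost, so the firm shuts down and loses only its fixed cost.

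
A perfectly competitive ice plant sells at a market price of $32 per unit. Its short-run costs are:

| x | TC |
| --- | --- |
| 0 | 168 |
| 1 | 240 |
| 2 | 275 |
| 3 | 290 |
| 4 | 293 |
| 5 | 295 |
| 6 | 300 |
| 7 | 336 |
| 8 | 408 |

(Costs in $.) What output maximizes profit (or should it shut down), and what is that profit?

x = 6; profit = -$108

Tabulate TR − TC: x=0: -168; x=1: -208; x=2: -211; x=3: -194; x=4: -165; x=5: -135; x=6: -108; x=7: -112; x=8: -152.
Profit is maximized at x = 6. AVC there is 132/6 = $22 ≤ P, so producing beats shutting down (which would give -$168).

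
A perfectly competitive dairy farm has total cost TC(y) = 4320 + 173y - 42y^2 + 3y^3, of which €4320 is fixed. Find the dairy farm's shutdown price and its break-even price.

Shutdown price = min AVC. AVC = 173 - 42y + 3y^2, with vertex at y = 7 and minimum €26.
ATC = 4320/y + 173 - 42y + 3y^2. Setting dATC/dy = −4320/y^2 − 42 + 6y = 0 gives y = 12 (since 6·12^3 − 42·12^2 = 4320).
min ATC = 4320/12 + 173 − 42·12 + 3·12^2 = €461. That is the break-even price.
Between these two prices the firm operates at a loss; above €461 it earns a profit.

Shutdown price = €26; break-even price = €461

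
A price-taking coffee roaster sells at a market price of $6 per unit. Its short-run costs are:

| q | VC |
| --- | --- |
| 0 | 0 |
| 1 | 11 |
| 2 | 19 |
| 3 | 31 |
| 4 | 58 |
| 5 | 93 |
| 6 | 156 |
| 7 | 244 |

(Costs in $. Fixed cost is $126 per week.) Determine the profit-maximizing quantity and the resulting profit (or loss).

q = 0 (shut down); profit = -$126

Profit at each row (π = 6q − TC): q=0: -126; q=1: -131; q=2: -133; q=3: -139; q=4: -160; q=5: -189; q=6: -246; q=7: -328.
Profit is highest at q = 0. Equivalently, the lowest AVC in the table is 19/2 ≈ $9.50 at q = 2, and P = $6 falls below it — price never covers variable cost, so the firm shuts down and loses only its fixed cost.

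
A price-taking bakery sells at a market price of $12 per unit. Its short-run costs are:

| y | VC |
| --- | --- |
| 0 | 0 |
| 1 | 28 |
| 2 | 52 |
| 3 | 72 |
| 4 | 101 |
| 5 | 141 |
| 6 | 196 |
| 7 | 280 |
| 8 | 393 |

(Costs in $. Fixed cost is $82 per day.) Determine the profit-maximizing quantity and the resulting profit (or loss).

Tabulate TR − TC: y=0: -82; y=1: -98; y=2: -110; y=3: -118; y=4: -135; y=5: -163; y=6: -206; y=7: -278; y=8: -379.
Profit is highest at y = 0. Equivalently, the lowest AVC in the table is 72/3 ≈ $24 at y = 3, and P = $12 falls below it — price never covers variable cost, so the firm shuts down and loses only its fixed cost.

y = 0 (shut down); profit = -$82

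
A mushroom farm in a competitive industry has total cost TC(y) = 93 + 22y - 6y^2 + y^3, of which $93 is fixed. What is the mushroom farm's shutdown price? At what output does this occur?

The shutdown price is the minimum of AVC. VC = 22y - 6y^2 + y^3, so AVC = 22 - 6y + y^2.
dAVC/dy = -6 + 2y = 0 gives y = 3. min AVC = 22 - 6·3 + 3^2 = 13.
For P < $13 the firm produces nothing.

$13 per unit, at y = 3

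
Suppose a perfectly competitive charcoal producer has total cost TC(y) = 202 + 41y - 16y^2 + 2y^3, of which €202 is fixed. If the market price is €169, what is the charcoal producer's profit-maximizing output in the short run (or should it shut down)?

Strip out fixed cost: VC = 41y - 16y^2 + 2y^3. Then AVC = 41 - 16y + 2y^2 and MC = 41 - 32y + 6y^2.
AVC hits its minimum where MC = AVC, at y = 4, giving min AVC = 41 - 16·4 + 2·4^2 = €9.
Since P = €169 ≥ min AVC = €9, price covers variable cost and the firm should produce.
Solving P = MC: -128 - 32y + 6y^2 = 0 ⇒ y = -8/3 or 8. On the upward-sloping branch, y* = 8.
Check: AVC at y = 8 is €41 ≤ P, so revenue covers variable cost.
Profit = P·y − TC = 169·8 − 530 = €822.

Produce at y = 8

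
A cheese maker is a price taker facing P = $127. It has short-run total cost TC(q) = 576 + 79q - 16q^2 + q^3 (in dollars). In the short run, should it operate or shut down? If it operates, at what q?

Produce at q = 12

From TC, MC = TC'(q) = 79 - 32q + 3q^2 and AVC = VC/q = 79 - 16q + q^2.
The AVC parabola has its vertex at q = 16/2 = 8, where AVC = 79 - 16·8 + 8^2 = $15.
Since P = $127 ≥ min AVC = $15, price covers variable cost and the firm should produce.
P = MC gives -48 - 32q + 3q^2 = 0, with roots -4/3 and 12. Take the larger (rising MC): q* = 12.
Check: AVC at q = 12 is $31 ≤ P, so revenue covers variable cost.
Profit = P·q − TC = 127·12 − 948 = $576.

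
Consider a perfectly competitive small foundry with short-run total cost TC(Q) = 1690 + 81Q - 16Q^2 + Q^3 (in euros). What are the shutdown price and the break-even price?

AVC = 81 - 16Q + Q^2; minimized at Q = 8, giving min AVC = €17. That is the shutdown price.
ATC = 1690/Q + 81 - 16Q + Q^2. Setting dATC/dQ = −1690/Q^2 − 16 + 2Q = 0 gives Q = 13 (since 2·13^3 − 16·13^2 = 1690).
min ATC = 1690/13 + 81 − 16·13 + 13^2 = €172. That is the break-even price.
For €17 ≤ P < €172 the firm produces at a loss; below €17 it shuts down.

Shutdown price = €17; break-even price = €172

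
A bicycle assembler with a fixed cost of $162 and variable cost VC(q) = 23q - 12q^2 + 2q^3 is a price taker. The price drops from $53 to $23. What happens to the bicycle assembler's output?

AVC = 23 - 12q + 2q^2, minimized at q = 3 where min AVC = $5. MC = 23 - 24q + 6q^2.
At P = $53 ≥ min AVC, set P = MC on the rising branch: q = 5.
At P = $23 ≥ min AVC, set P = MC: q = 4. The firm stays open but cuts output.

Output falls from 5 to 4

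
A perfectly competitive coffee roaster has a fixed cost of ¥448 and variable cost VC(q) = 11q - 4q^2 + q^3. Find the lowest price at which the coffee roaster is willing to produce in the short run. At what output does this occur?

¥7 per unit, at q = 2

Short-run supply begins at min AVC. From VC = 11q - 4q^2 + q^3, AVC = 11 - 4q + q^2.
dAVC/dq = -4 + 2q = 0 gives q = 2. min AVC = 11 - 4·2 + 2^2 = 7.
So the shutdown price is ¥7.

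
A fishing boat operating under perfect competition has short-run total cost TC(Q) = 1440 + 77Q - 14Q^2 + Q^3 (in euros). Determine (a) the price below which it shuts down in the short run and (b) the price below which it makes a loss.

AVC = 77 - 14Q + Q^2; minimized at Q = 7, giving min AVC = €28. That is the shutdown price.
ATC = 1440/Q + 77 - 14Q + Q^2. Setting dATC/dQ = −1440/Q^2 − 14 + 2Q = 0 gives Q = 12 (since 2·12^3 − 14·12^2 = 1440).
min ATC = 1440/12 + 77 − 14·12 + 12^2 = €173. That is the break-even price.
For €28 ≤ P < €173 the firm produces at a loss; below €28 it shuts down.

Shutdown price = €28; break-even price = €173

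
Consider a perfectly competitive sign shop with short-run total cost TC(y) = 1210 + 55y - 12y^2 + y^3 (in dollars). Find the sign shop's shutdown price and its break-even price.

Shutdown price = min AVC. AVC = 55 - 12y + y^2, with vertex at y = 6 and minimum $19.
ATC = 1210/y + 55 - 12y + y^2. Setting dATC/dy = −1210/y^2 − 12 + 2y = 0 gives y = 11 (since 2·11^3 − 12·11^2 = 1210).
min ATC = 1210/11 + 55 − 12·11 + 11^2 = $154. That is the break-even price.
For $19 ≤ P < $154 the firm produces at a loss; below $19 it shuts down.

Shutdown price = $19; break-even price = $154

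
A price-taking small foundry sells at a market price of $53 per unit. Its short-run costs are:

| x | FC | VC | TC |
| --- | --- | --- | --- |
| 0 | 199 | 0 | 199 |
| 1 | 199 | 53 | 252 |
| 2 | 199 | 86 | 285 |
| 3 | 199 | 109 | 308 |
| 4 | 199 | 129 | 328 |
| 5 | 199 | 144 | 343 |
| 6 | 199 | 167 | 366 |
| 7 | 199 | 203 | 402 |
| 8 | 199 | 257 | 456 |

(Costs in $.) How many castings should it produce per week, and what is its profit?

x = 7; profit = -$31

Profit at each row (π = 53x − TC): x=0: -199; x=1: -199; x=2: -179; x=3: -149; x=4: -116; x=5: -78; x=6: -48; x=7: -31; x=8: -32.
Profit is maximized at x = 7. AVC there is 203/7 = $29 ≤ P, so producing beats shutting down (which would give -$199).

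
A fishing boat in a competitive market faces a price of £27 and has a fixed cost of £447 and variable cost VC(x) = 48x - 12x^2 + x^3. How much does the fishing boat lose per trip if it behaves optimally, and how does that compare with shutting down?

Profit = -£349 at x = 7

AVC = 48 - 12x + x^2; min AVC = £12 at x = 6. Since P = £27 ≥ min AVC, the firm produces.
MC = 48 - 24x + 3x^2. Setting P = MC and taking the root on the rising branch gives x* = 7.
TR = 27·7 = 189. TC = 447 + 91 = 538. Profit = 189 − 538 = -£349.
That loss of £349 beats the £447 the firm would lose by shutting down; producing recovers £98 of fixed cost.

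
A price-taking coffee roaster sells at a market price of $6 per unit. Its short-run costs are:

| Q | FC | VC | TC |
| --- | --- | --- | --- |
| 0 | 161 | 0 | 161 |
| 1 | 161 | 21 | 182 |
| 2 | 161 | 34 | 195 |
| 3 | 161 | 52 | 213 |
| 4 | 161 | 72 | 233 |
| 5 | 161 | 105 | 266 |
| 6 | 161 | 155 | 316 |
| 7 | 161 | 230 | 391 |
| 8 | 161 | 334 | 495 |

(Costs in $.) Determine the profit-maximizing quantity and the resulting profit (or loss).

Q = 0 (shut down); profit = -$161

Tabulate TR − TC: Q=0: -161; Q=1: -176; Q=2: -183; Q=3: -195; Q=4: -209; Q=5: -236; Q=6: -280; Q=7: -349; Q=8: -447.
Profit is highest at Q = 0. Equivalently, the lowest AVC in the table is 34/2 ≈ $17 at Q = 2, and P = $6 falls below it — price never covers variable cost, so the firm shuts down and loses only its fixed cost.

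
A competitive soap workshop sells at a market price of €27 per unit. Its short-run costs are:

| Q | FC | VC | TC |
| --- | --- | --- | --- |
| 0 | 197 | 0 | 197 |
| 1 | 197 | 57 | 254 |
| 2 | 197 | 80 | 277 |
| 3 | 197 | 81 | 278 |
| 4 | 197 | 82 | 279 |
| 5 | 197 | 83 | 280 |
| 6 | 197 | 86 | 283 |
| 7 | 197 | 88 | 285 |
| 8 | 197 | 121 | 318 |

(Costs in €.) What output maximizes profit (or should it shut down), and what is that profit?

Profit at each row (π = 27Q − TC): Q=0: -197; Q=1: -227; Q=2: -223; Q=3: -197; Q=4: -171; Q=5: -145; Q=6: -121; Q=7: -96; Q=8: -102.
Profit is maximized at Q = 7. AVC there is 88/7 = €12.57 ≤ P, so producing beats shutting down (which would give -€197).

Q = 7; profit = -€96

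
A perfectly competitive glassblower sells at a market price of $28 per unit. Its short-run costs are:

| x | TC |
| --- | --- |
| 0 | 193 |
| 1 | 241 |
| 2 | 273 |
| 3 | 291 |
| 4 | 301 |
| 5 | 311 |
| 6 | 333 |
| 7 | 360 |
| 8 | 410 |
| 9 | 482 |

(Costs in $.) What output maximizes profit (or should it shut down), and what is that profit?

Tabulate TR − TC: x=0: -193; x=1: -213; x=2: -217; x=3: -207; x=4: -189; x=5: -171; x=6: -165; x=7: -164; x=8: -186; x=9: -230.
Profit is maximized at x = 7. AVC there is 167/7 = $23.86 ≤ P, so producing beats shutting down (which would give -$193).

x = 7; profit = -$164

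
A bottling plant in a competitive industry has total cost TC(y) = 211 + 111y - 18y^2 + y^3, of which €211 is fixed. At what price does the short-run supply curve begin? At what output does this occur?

€30 per unit, at y = 9

The shutdown price is the minimum of AVC. VC = 111y - 18y^2 + y^3, so AVC = 111 - 18y + y^2.
dAVC/dy = -18 + 2y = 0 gives y = 9. min AVC = 111 - 18·9 + 9^2 = 30.
For P < €30 the firm produces nothing.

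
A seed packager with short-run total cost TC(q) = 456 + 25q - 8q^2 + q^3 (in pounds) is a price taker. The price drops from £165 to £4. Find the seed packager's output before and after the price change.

Output falls from 10 to 0 (the firm shuts down)

MC = 25 - 16q + 3q^2; the shutdown threshold is min AVC = £9 (at q = 4).
With P = £165 above the shutdown price, P = MC gives q = 10.
At P = £4 < min AVC = £9, price no longer covers variable cost at any output, so the firm shuts down: q = 0.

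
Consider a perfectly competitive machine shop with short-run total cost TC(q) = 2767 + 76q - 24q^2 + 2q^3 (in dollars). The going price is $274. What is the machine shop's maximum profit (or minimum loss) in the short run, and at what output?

Profit = -$347 at q = 11

AVC = 76 - 24q + 2q^2 has its minimum $4 at q = 6; price $274 clears that bar, so the firm operates.
MC = 76 - 48q + 6q^2. Setting P = MC and taking the root on the rising branch gives q* = 11.
TR = 274·11 = 3014. TC = 2767 + 594 = 3361. Profit = 3014 − 3361 = -$347.
That loss of $347 beats the $2767 the firm would lose by shutting down; producing recovers $2420 of fixed cost.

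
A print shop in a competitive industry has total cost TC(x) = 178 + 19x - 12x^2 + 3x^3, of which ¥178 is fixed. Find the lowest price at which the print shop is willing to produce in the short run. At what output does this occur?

The shutdown price is the minimum of AVC. VC = 19x - 12x^2 + 3x^3, so AVC = 19 - 12x + 3x^2.
dAVC/dx = -12 + 6x = 0 gives x = 2. min AVC = 19 - 12·2 + 3·2^2 = 7.
The firm shuts down for any P below ¥7.

¥7 per unit, at x = 2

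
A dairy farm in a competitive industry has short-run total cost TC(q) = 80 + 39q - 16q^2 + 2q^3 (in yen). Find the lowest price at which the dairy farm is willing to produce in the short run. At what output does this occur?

¥7 per unit, at q = 4

The firm shuts down when price falls below the minimum of average variable cost. AVC = VC/q = 39 - 16q + 2q^2.
dAVC/dq = -16 + 4q = 0 gives q = 4. min AVC = 39 - 16·4 + 2·4^2 = 7.
For P < ¥7 the firm produces nothing.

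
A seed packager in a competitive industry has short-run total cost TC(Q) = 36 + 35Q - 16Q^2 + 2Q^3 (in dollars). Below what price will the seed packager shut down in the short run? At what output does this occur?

$3 per unit, at Q = 4

The shutdown price is the minimum of AVC. VC = 35Q - 16Q^2 + 2Q^3, so AVC = 35 - 16Q + 2Q^2.
dAVC/dQ = -16 + 4Q = 0 gives Q = 4. min AVC = 35 - 16·4 + 2·4^2 = 3.
So the shutdown price is $3.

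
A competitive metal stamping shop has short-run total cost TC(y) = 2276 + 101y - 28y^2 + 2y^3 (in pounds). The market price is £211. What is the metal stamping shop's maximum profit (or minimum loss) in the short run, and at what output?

Profit = -£340 at y = 11

AVC = 101 - 28y + 2y^2 has its minimum £3 at y = 7; price £211 clears that bar, so the firm operates.
MC = 101 - 56y + 6y^2. Setting P = MC and taking the root on the rising branch gives y* = 11.
TR = 211·11 = 2321. TC = 2276 + 385 = 2661. Profit = 2321 − 2661 = -£340.
By producing, the firm covers all variable cost plus £1936 of fixed cost; shutting down would lose the full £2276.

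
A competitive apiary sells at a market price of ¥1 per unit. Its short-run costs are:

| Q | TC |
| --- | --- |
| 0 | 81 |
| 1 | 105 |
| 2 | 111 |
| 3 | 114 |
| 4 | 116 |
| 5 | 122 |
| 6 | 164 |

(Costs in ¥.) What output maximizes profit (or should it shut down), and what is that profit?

Q = 0 (shut down); profit = -¥81

Tabulate TR − TC: Q=0: -81; Q=1: -104; Q=2: -109; Q=3: -111; Q=4: -112; Q=5: -117; Q=6: -158.
Profit is highest at Q = 0. Equivalently, the lowest AVC in the table is 41/5 ≈ ¥8.20 at Q = 5, and P = ¥1 falls below it — price never covers variable cost, so the firm shuts down and loses only its fixed cost.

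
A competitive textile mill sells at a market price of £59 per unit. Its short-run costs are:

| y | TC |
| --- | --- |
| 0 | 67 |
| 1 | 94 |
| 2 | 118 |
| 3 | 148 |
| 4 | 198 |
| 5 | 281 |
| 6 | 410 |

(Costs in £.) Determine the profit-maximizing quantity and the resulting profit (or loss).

y = 4; profit = £38

Compute π = P·y − TC at each output: y=0: -67; y=1: -35; y=2: 0; y=3: 29; y=4: 38; y=5: 14; y=6: -56.
Profit is maximized at y = 4. AVC there is 131/4 = £32.75 ≤ P, so producing beats shutting down (which would give -£67).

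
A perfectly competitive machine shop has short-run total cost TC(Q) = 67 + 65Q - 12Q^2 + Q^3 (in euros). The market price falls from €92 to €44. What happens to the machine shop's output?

Output falls from 9 to 7

MC = 65 - 24Q + 3Q^2; the shutdown threshold is min AVC = €29 (at Q = 6).
At P = €92 ≥ min AVC, set P = MC on the rising branch: Q = 9.
At P = €44 ≥ min AVC, set P = MC: Q = 7. The firm stays open but cuts output.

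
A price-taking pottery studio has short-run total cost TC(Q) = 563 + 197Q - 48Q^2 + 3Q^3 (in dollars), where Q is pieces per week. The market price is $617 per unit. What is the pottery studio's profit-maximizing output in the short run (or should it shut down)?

Produce at Q = 14

From TC, MC = TC'(Q) = 197 - 96Q + 9Q^2 and AVC = VC/Q = 197 - 48Q + 3Q^2.
AVC hits its minimum where MC = AVC, at Q = 8, giving min AVC = 197 - 48·8 + 3·8^2 = $5.
Because $617 ≥ $5, revenue can cover variable cost; the firm operates.
P = MC gives -420 - 96Q + 9Q^2 = 0, with roots -10/3 and 14. Take the larger (rising MC): Q* = 14.
Check: AVC at Q = 14 is $113 ≤ P, so revenue covers variable cost.
Profit = P·Q − TC = 617·14 − 2145 = $6493.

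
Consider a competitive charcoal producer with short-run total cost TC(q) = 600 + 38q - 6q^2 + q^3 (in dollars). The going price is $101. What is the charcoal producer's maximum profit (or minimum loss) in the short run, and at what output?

Profit = -$208 at q = 7

AVC = 38 - 6q + q^2; min AVC = $29 at q = 3. Since P = $101 ≥ min AVC, the firm produces.
MC = 38 - 12q + 3q^2. Setting P = MC and taking the root on the rising branch gives q* = 7.
TR = 101·7 = 707. TC = 600 + 315 = 915. Profit = 707 − 915 = -$208.
Shutting down would mean losing the fixed cost of $600, so operating at a loss of $208 is better by $392.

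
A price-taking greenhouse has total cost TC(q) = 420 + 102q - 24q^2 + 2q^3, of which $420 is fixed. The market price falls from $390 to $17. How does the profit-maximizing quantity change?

AVC = 102 - 24q + 2q^2, minimized at q = 6 where min AVC = $30. MC = 102 - 48q + 6q^2.
At P = $390 ≥ min AVC, set P = MC on the rising branch: q = 12.
At P = $17 < min AVC = $30, price no longer covers variable cost at any output, so the firm shuts down: q = 0.

Output falls from 12 to 0 (the firm shuts down)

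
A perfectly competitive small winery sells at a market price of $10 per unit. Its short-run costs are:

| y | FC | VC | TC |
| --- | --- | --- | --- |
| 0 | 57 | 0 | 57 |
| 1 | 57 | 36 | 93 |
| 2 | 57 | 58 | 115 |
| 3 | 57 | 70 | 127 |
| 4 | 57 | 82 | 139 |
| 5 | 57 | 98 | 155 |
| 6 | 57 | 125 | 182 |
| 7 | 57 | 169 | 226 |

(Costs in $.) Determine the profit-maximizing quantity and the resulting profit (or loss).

Profit at each row (π = 10y − TC): y=0: -57; y=1: -83; y=2: -95; y=3: -97; y=4: -99; y=5: -105; y=6: -122; y=7: -156.
Profit is highest at y = 0. Equivalently, the lowest AVC in the table is 98/5 ≈ $19.60 at y = 5, and P = $10 falls below it — price never covers variable cost, so the firm shuts down and loses only its fixed cost.

y = 0 (shut down); profit = -$57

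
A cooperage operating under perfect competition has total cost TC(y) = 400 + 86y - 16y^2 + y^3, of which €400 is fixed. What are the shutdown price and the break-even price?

Shutdown price = €22; break-even price = €66

Shutdown price = min AVC. AVC = 86 - 16y + y^2, with vertex at y = 8 and minimum €22.
ATC = 400/y + 86 - 16y + y^2. Setting dATC/dy = −400/y^2 − 16 + 2y = 0 gives y = 10 (since 2·10^3 − 16·10^2 = 400).
min ATC = 400/10 + 86 − 16·10 + 10^2 = €66. That is the break-even price.
For €22 ≤ P < €66 the firm produces at a loss; below €22 it shuts down.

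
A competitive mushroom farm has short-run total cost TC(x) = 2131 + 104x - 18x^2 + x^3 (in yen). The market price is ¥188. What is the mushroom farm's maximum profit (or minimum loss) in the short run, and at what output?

Profit = -¥171 at x = 14

AVC = 104 - 18x + x^2 has its minimum ¥23 at x = 9; price ¥188 clears that bar, so the firm operates.
With MC = 104 - 36x + 3x^2, P = MC on the upward-sloping part at x* = 14.
TR = 188·14 = 2632. TC = 2131 + 672 = 2803. Profit = 2632 − 2803 = -¥171.
By producing, the firm covers all variable cost plus ¥1960 of fixed cost; shutting down would lose the full ¥2131.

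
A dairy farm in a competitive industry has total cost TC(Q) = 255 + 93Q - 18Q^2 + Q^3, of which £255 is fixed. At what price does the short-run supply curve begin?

£12 per unit

The shutdown price is the minimum of AVC. VC = 93Q - 18Q^2 + Q^3, so AVC = 93 - 18Q + Q^2.
dAVC/dQ = -18 + 2Q = 0 gives Q = 9. min AVC = 93 - 18·9 + 9^2 = 12.
The firm shuts down for any P below £12.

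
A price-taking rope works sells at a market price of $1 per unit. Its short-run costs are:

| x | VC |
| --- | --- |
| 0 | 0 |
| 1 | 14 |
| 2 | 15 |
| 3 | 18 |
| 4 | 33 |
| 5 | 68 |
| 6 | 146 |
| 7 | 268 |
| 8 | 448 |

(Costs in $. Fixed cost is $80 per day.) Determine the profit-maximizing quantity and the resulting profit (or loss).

x = 0 (shut down); profit = -$80

Profit at each row (π = 1x − TC): x=0: -80; x=1: -93; x=2: -93; x=3: -95; x=4: -109; x=5: -143; x=6: -220; x=7: -341; x=8: -520.
Profit is highest at x = 0. Equivalently, the lowest AVC in the table is 18/3 ≈ $6 at x = 3, and P = $1 falls below it — price never covers variable cost, so the firm shuts down and loses only its fixed cost.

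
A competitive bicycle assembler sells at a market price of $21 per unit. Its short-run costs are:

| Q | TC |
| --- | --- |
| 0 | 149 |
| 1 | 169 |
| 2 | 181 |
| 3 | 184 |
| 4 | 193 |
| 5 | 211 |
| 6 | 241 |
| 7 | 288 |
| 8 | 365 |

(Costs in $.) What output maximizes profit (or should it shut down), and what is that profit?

Q = 5; profit = -$106

Profit at each row (π = 21Q − TC): Q=0: -149; Q=1: -148; Q=2: -139; Q=3: -121; Q=4: -109; Q=5: -106; Q=6: -115; Q=7: -141; Q=8: -197.
Profit is maximized at Q = 5. AVC there is 62/5 = $12.40 ≤ P, so producing beats shutting down (which would give -$149).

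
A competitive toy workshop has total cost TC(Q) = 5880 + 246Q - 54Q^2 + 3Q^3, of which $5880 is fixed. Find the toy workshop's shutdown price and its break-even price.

Shutdown price = $3; break-even price = $498

Shutdown price = min AVC. AVC = 246 - 54Q + 3Q^2, with vertex at Q = 9 and minimum $3.
ATC = 5880/Q + 246 - 54Q + 3Q^2. Setting dATC/dQ = −5880/Q^2 − 54 + 6Q = 0 gives Q = 14 (since 6·14^3 − 54·14^2 = 5880).
min ATC = 5880/14 + 246 − 54·14 + 3·14^2 = $498. That is the break-even price.
Between these two prices the firm operates at a loss; above $498 it earns a profit.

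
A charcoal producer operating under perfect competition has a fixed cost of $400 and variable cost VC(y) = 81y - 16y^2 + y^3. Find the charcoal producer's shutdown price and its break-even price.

Shutdown price = $17; break-even price = $61

Shutdown price = min AVC. AVC = 81 - 16y + y^2, with vertex at y = 8 and minimum $17.
ATC = 400/y + 81 - 16y + y^2. Setting dATC/dy = −400/y^2 − 16 + 2y = 0 gives y = 10 (since 2·10^3 − 16·10^2 = 400).
min ATC = 400/10 + 81 − 16·10 + 10^2 = $61. That is the break-even price.
For $17 ≤ P < $61 the firm produces at a loss; below $17 it shuts down.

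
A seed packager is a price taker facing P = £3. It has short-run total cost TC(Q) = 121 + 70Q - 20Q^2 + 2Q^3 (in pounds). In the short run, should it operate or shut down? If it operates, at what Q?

Variable cost is VC = 70Q - 20Q^2 + 2Q^3, so AVC = VC/Q = 70 - 20Q + 2Q^2 and MC = dTC/dQ = 70 - 40Q + 6Q^2.
The AVC parabola has its vertex at Q = 20/4 = 5, where AVC = 70 - 20·5 + 2·5^2 = £20.
P = £3 lies below min AVC = £20; no output level covers variable cost.
Best response: produce nothing and absorb the £121 fixed cost.

Shut down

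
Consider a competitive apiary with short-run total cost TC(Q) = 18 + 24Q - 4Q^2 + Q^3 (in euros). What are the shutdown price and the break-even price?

Shutdown price = €20; break-even price = €27

Shutdown price = min AVC. AVC = 24 - 4Q + Q^2, with vertex at Q = 2 and minimum €20.
ATC = 18/Q + 24 - 4Q + Q^2. Setting dATC/dQ = −18/Q^2 − 4 + 2Q = 0 gives Q = 3 (since 2·3^3 − 4·3^2 = 18).
min ATC = 18/3 + 24 − 4·3 + 3^2 = €27. That is the break-even price.
For €20 ≤ P < €27 the firm produces at a loss; below €20 it shuts down.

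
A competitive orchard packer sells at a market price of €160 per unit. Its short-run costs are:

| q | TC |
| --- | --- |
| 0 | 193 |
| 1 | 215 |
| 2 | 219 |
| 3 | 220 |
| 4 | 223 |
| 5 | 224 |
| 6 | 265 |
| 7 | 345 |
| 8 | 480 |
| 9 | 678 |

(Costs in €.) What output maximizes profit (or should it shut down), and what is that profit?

q = 8; profit = €800

Tabulate TR − TC: q=0: -193; q=1: -55; q=2: 101; q=3: 260; q=4: 417; q=5: 576; q=6: 695; q=7: 775; q=8: 800; q=9: 762.
Profit is maximized at q = 8. AVC there is 287/8 = €35.88 ≤ P, so producing beats shutting down (which would give -€193).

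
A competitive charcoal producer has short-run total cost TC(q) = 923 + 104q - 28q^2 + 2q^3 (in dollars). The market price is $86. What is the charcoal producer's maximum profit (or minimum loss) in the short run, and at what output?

AVC = 104 - 28q + 2q^2 has its minimum $6 at q = 7; price $86 clears that bar, so the firm operates.
With MC = 104 - 56q + 6q^2, P = MC on the upward-sloping part at q* = 9.
TR = 86·9 = 774. TC = 923 + 126 = 1049. Profit = 774 − 1049 = -$275.
That loss of $275 beats the $923 the firm would lose by shutting down; producing recovers $648 of fixed cost.

Profit = -$275 at q = 9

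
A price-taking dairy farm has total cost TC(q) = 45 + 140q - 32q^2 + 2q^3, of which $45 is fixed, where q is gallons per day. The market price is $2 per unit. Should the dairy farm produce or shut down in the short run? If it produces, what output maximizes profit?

Strip out fixed cost: VC = 140q - 32q^2 + 2q^3. Then AVC = 140 - 32q + 2q^2 and MC = 140 - 64q + 6q^2.
AVC is minimized where dAVC/dq = -32 + 4q = 0, at q = 8; min AVC = 140 - 32·8 + 2·8^2 = $12.
P = $2 lies below min AVC = $12; no output level covers variable cost.
Shutting down limits the loss to fixed cost, $45.

Shut down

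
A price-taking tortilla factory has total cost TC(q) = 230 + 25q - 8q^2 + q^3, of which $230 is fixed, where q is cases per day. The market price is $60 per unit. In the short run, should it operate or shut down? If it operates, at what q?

Produce at q = 7

Strip out fixed cost: VC = 25q - 8q^2 + q^3. Then AVC = 25 - 8q + q^2 and MC = 25 - 16q + 3q^2.
The AVC parabola has its vertex at q = 8/2 = 4, where AVC = 25 - 8·4 + 4^2 = $9.
P = $60 exceeds min AVC = $9, so the firm stays open.
Set P = MC: 60 = 25 - 16q + 3q^2 → -35 - 16q + 3q^2 = 0. The roots are q = -5/3 and q = 7; the profit-maximizing output is on the rising part of MC, so q* = 7.
Check: AVC at q = 7 is $18 ≤ P, so revenue covers variable cost.
Profit = P·q − TC = 60·7 − 356 = $64.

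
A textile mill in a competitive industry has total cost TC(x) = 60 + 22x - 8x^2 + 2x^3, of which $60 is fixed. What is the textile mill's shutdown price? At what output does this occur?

The firm shuts down when price falls below the minimum of average variable cost. AVC = VC/x = 22 - 8x + 2x^2.
At the minimum of AVC, MC = AVC. MC = 22 - 16x + 6x^2; setting MC = AVC gives 4x^2 - 8x = 0, so x = 2. min AVC = 14.
So the shutdown price is $14.

$14 per unit, at x = 2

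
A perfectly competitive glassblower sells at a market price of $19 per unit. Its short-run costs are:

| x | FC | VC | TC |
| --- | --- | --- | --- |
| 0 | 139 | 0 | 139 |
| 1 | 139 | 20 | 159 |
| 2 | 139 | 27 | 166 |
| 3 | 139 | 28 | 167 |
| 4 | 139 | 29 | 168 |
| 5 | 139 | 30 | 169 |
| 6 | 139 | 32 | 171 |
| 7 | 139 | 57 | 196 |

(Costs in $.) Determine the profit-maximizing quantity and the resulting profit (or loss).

x = 6; profit = -$57

Tabulate TR − TC: x=0: -139; x=1: -140; x=2: -128; x=3: -110; x=4: -92; x=5: -74; x=6: -57; x=7: -63.
Profit is maximized at x = 6. AVC there is 32/6 = $5.33 ≤ P, so producing beats shutting down (which would give -$139).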